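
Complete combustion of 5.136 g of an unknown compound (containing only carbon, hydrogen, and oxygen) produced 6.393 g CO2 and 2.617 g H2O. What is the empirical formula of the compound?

mol C = 6.393 / 44.01 = 0.1453; mass C = 0.1453 × 12.01 = 1.745 g
mol H = 2 × (2.617 / 18.02) = 0.2905; mass H = 0.2905 × 1.008 = 0.2928 g
mass O = 5.136 − (2.037) = 3.099 g → mol O = 0.1937
Smallest is C at 0.1453 mol; normalising gives C 1.000, H 2.000, O 1.333
×3: C 3.00, H 6.00, O 4.00 → C3H6O4

C3H6O4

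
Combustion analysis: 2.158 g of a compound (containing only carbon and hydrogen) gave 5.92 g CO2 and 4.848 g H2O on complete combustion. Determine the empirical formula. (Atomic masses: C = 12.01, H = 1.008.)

mol C = 5.92 / 44.01 = 0.1345; mass C = 0.1345 × 12.01 = 1.616 g
mol H = 2 × (4.848 / 18.02) = 0.5381; mass H = 0.5381 × 1.008 = 0.5424 g
Smallest is C at 0.1345 mol; normalising gives C 1.000, H 4.000
Ratio ≈ 1:4, so the empirical formula is CH4

CH4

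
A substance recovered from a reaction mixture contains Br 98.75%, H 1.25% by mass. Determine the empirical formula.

BrH

Assume 100 g: 98.75 g Br, 1.25 g H.
n(Br) = 98.75/79.90 = 1.236, n(H) = 1.25/1.008 = 1.24
Divide by the smallest (1.236 mol Br): Br 1.000, H 1.003
→ BrH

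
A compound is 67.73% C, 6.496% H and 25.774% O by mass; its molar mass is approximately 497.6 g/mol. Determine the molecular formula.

Assume 100 g: 67.73 g C, 6.496 g H, 25.774 g O.
C: 67.73 g ÷ 12.01 g/mol = 5.639 mol
H: 6.496 g ÷ 1.008 g/mol = 6.444 mol
O: 25.774 g ÷ 16.00 g/mol = 1.611 mol
Ratios (÷ 1.611): C 3.501, H 4.001, O 1.000
Multiply by 2: C 7.00, H 8.00, O 2.00 → C7H8O2
Empirical-formula mass = 124.13 g/mol
n = 497.6 / 124.13 = 4.01 ≈ 4
Molecular formula = (C7H8O2)×4 = C28H32O8

C28H32O8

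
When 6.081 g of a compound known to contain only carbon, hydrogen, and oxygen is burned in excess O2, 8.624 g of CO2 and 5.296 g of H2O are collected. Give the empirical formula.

mol C = 8.624 / 44.01 = 0.1960; mass C = 0.1960 × 12.01 = 2.353 g
mol H = 2 × (5.296 / 18.02) = 0.5878; mass H = 0.5878 × 1.008 = 0.5925 g
mass O = 6.081 − (2.946) = 3.135 g → mol O = 0.1959
Divide by the smallest (0.1959 mol O): C 1.000, H 3.000, O 1.000
≈ 1:3:1 → CH3O

CH3O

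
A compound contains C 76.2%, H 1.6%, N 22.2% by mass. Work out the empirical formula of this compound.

Assume 100 g: 76.2 g C, 1.6 g H, 22.2 g N.
n(C) = 76.2/12.01 = 6.345, n(H) = 1.6/1.008 = 1.587, n(N) = 22.2/14.01 = 1.585
Ratios (÷ 1.585): C 4.004, H 1.002, N 1.000
Ratio ≈ 4:1:1, so the empirical formula is C4HN

C4HN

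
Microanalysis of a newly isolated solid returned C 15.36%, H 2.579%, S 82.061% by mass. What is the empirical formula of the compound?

Assume 100 g: 15.36 g C, 2.579 g H, 82.061 g S.
C: 15.36 g ÷ 12.01 g/mol = 1.279 mol
H: 2.579 g ÷ 1.008 g/mol = 2.559 mol
S: 82.061 g ÷ 32.07 g/mol = 2.559 mol
Smallest is C at 1.279 mol; normalising gives C 1.000, H 2.001, S 2.001
≈ 1:2:2 → CH2S2

CH2S2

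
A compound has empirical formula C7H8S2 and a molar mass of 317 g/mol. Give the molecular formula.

Empirical-formula mass = 156.27 g/mol
n = 317 / 156.27 = 2.03 ≈ 2
Molecular formula = (C7H8S2)2 = C14H16S4

C14H16S4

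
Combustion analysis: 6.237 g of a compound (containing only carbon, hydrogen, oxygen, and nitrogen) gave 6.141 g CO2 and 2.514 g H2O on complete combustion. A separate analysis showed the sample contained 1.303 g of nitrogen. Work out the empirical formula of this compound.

mol C = 6.141 / 44.01 = 0.1395; mass C = 0.1395 × 12.01 = 1.676 g
mol H = 2 × (2.514 / 18.02) = 0.2790; mass H = 0.2790 × 1.008 = 0.2813 g
mol N = 1.303 / 14.01 = 0.09300
mass O = 6.237 − (3.260) = 2.977 g → mol O = 0.1861
Ratios (÷ 0.093): C 1.500, H 3.000, N 1.000, O 2.001
×2: C 3.00, H 6.00, N 2.00, O 4.00 → C3H6N2O4

C3H6N2O4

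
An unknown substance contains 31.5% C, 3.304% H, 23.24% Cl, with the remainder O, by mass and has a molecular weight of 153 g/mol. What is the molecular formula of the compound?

C4H5ClO4

Assume 100 g: 31.5 g C, 3.304 g H, 23.24 g Cl, 41.956 g O.
C: 31.5 g ÷ 12.01 g/mol = 2.623 mol
H: 3.304 g ÷ 1.008 g/mol = 3.278 mol
Cl: 23.24 g ÷ 35.45 g/mol = 0.6556 mol
O: 41.956 g ÷ 16.00 g/mol = 2.622 mol
Ratios (÷ 0.6556): C 4.001, H 5.000, Cl 1.000, O 4.000
Ratio ≈ 4:5:1:4, so the empirical formula is C4H5ClO4
Empirical-formula mass = 152.53 g/mol
n = 153 / 152.53 = 1.00 ≈ 1
Molecular formula = empirical formula = C4H5ClO4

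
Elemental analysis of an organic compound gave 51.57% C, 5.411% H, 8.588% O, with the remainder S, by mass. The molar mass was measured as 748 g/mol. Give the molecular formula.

C32H40O4S8

Assume 100 g: 51.57 g C, 5.411 g H, 8.588 g O, 34.431 g S.
Moles — C: 51.57 / 12.01 = 4.294 mol; H: 5.411 / 1.008 = 5.368 mol; O: 8.588 / 16.00 = 0.5367 mol; S: 34.431 / 32.07 = 1.074 mol
Divide by the smallest (0.5367 mol O): C 8.000, H 10.001, O 1.000, S 2.000
Ratio ≈ 8:10:1:2, so the empirical formula is C8H10OS2
Empirical-formula mass = 186.30 g/mol
n = 748 / 186.30 = 4.02 ≈ 4
Molecular formula = (C8H10OS2)×4 = C32H40O4S8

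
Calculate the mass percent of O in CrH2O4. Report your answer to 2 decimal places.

Molar mass = 1(52.00) + 2(1.008) + 4(16.00) = 118.016 g/mol
Mass of O per mole = 4 × 16.00 = 64.000 g
% O = 64.000 / 118.016 × 100 = 54.23%

54.23%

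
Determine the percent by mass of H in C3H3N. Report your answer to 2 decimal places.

5.70%

Molar mass = 3(12.01) + 3(1.008) + 1(14.01) = 53.064 g/mol
Mass of H per mole = 3 × 1.008 = 3.024 g
% H = 3.024 / 53.064 × 100 = 5.70%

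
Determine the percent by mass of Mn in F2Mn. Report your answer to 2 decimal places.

59.11%

Molar mass = 2(19.00) + 1(54.94) = 92.940 g/mol
Mass of Mn per mole = 1 × 54.94 = 54.940 g
% Mn = 54.940 / 92.940 × 100 = 59.11%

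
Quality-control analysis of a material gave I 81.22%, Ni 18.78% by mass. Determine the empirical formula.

Assume 100 g: 81.22 g I, 18.78 g Ni.
n(I) = 81.22/126.90 = 0.64, n(Ni) = 18.78/58.69 = 0.32
Ratios (÷ 0.32): I 2.000, Ni 1.000
≈ 2:1 → I2Ni

I2Ni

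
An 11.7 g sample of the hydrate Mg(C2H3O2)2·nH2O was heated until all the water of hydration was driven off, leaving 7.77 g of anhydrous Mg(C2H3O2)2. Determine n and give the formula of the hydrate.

Mass of water lost = 11.7 − 7.77 = 3.93 g → 3.93 / 18.02 = 0.2181 mol H2O
Molar mass of Mg(C2H3O2)2 = 142.40 g/mol → mol Mg(C2H3O2)2 = 7.77 / 142.40 = 0.05457
n = 0.2181 / 0.05457 = 4.00 ≈ 4 → Mg(C2H3O2)2·4H2O

Mg(C2H3O2)2·4H2O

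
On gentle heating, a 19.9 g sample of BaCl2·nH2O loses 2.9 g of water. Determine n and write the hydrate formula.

BaCl2·2H2O

Mass of anhydrous BaCl2 = 19.9 − 2.9 = 17 g
mol H2O = 2.9 / 18.02 = 0.1609
Molar mass of BaCl2 = 208.23 g/mol → mol BaCl2 = 17 / 208.23 = 0.08164
n = 0.1609 / 0.08164 = 1.97 ≈ 2 → BaCl2·2H2O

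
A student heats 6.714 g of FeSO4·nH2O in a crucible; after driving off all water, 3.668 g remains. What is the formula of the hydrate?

Mass of water lost = 6.714 − 3.668 = 3.046 g → 3.046 / 18.02 = 0.169 mol H2O
Molar mass of FeSO4 = 151.92 g/mol → mol FeSO4 = 3.668 / 151.92 = 0.02414
n = 0.169 / 0.02414 = 7.00 ≈ 7 → FeSO4·7H2O

FeSO4·7H2O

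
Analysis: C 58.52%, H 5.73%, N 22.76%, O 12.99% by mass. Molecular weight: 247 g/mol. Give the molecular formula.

C12H14N4O2

Assume 100 g: 58.52 g C, 5.73 g H, 22.76 g N, 12.99 g O.
Moles — C: 58.52 / 12.01 = 4.873 mol; H: 5.73 / 1.008 = 5.685 mol; N: 22.76 / 14.01 = 1.625 mol; O: 12.99 / 16.00 = 0.8119 mol
Divide by the smallest (0.8119 mol O): C 6.002, H 7.002, N 2.001, O 1.000
Ratio ≈ 6:7:2:1, so the empirical formula is C6H7N2O
Empirical-formula mass = 123.14 g/mol
n = 247 / 123.14 = 2.01 ≈ 2
Molecular formula = (C6H7N2O)×2 = C12H14N4O2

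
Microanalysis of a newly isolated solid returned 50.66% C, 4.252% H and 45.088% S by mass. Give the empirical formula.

C3H3S

Assume 100 g: 50.66 g C, 4.252 g H, 45.088 g S.
Moles — C: 50.66 / 12.01 = 4.218 mol; H: 4.252 / 1.008 = 4.218 mol; S: 45.088 / 32.07 = 1.406 mol
Ratios (÷ 1.406): C 3.000, H 3.000, S 1.000
Ratio ≈ 3:3:1, so the empirical formula is C3H3S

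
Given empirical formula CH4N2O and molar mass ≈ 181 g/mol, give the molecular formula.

C3H12N6O3

Empirical-formula mass = 60.06 g/mol
n = 181 / 60.06 = 3.01 ≈ 3
Molecular formula = (CH4N2O)3 = C3H12N6O3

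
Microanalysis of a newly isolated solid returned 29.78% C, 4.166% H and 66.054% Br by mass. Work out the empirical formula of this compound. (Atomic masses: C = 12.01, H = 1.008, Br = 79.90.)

Assume 100 g: 29.78 g C, 4.166 g H, 66.054 g Br.
C: 29.78 g ÷ 12.01 g/mol = 2.48 mol
H: 4.166 g ÷ 1.008 g/mol = 4.133 mol
Br: 66.054 g ÷ 79.90 g/mol = 0.8267 mol
Divide by the smallest (0.8267 mol Br): C 2.999, H 4.999, Br 1.000
≈ 3:5:1 → C3H5Br

C3H5Br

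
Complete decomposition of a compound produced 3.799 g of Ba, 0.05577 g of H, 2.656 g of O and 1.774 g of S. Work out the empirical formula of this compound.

BaH2O6S2

Ba: 3.799 g ÷ 137.33 g/mol = 0.02766 mol
H: 0.05577 g ÷ 1.008 g/mol = 0.05533 mol
O: 2.656 g ÷ 16.00 g/mol = 0.166 mol
S: 1.774 g ÷ 32.07 g/mol = 0.05532 mol
Ratios (÷ 0.02766): Ba 1.000, H 2.000, O 6.001, S 2.000
Ratio ≈ 1:2:6:2, so the empirical formula is BaH2O6S2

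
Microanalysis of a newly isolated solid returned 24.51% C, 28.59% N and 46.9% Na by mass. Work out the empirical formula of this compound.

CNNa

Assume 100 g: 24.51 g C, 28.59 g N, 46.9 g Na.
Moles — C: 24.51 / 12.01 = 2.041 mol; N: 28.59 / 14.01 = 2.041 mol; Na: 46.9 / 22.99 = 2.04 mol
Ratios (÷ 2.04): C 1.000, N 1.000, Na 1.000
≈ 1:1:1 → CNNa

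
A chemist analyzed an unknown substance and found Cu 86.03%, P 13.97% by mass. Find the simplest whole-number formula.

Assume 100 g: 86.03 g Cu, 13.97 g P.
Cu: 86.03 g ÷ 63.55 g/mol = 1.354 mol
P: 13.97 g ÷ 30.97 g/mol = 0.4511 mol
Divide by the smallest (0.4511 mol P): Cu 3.001, P 1.000
≈ 3:1 → Cu3P

Cu3P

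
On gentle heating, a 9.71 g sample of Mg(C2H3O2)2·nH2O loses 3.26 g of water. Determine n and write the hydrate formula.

Mass of anhydrous Mg(C2H3O2)2 = 9.71 − 3.26 = 6.45 g
mol H2O = 3.26 / 18.02 = 0.1809
Molar mass of Mg(C2H3O2)2 = 142.40 g/mol → mol Mg(C2H3O2)2 = 6.45 / 142.40 = 0.0453
n = 0.1809 / 0.0453 = 3.99 ≈ 4 → Mg(C2H3O2)2·4H2O

Mg(C2H3O2)2·4H2O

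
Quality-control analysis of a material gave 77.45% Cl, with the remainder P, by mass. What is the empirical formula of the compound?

Cl3P

Assume 100 g: 77.45 g Cl, 22.55 g P.
n(Cl) = 77.45/35.45 = 2.185, n(P) = 22.55/30.97 = 0.7281
Ratios (÷ 0.7281): Cl 3.001, P 1.000
≈ 3:1 → Cl3P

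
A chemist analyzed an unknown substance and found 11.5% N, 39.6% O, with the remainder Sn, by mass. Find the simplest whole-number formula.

N2O6Sn

Assume 100 g: 11.5 g N, 39.6 g O, 48.9 g Sn.
Moles — N: 11.5 / 14.01 = 0.8208 mol; O: 39.6 / 16.00 = 2.475 mol; Sn: 48.9 / 118.71 = 0.4119 mol
Divide by the smallest (0.4119 mol Sn): N 1.993, O 6.008, Sn 1.000
≈ 2:6:1 → N2O6Sn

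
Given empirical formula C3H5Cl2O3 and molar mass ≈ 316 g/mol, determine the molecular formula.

Empirical-formula mass = 159.97 g/mol
n = 316 / 159.97 = 1.98 ≈ 2
Molecular formula = (C3H5Cl2O3)2 = C6H10Cl4O6

C6H10Cl4O6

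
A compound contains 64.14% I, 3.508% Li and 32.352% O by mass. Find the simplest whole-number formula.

ILiO4

Assume 100 g: 64.14 g I, 3.508 g Li, 32.352 g O.
Moles — I: 64.14 / 126.90 = 0.5054 mol; Li: 3.508 / 6.94 = 0.5055 mol; O: 32.352 / 16.00 = 2.022 mol
Smallest is I at 0.5054 mol; normalising gives I 1.000, Li 1.000, O 4.000
≈ 1:1:4 → ILiO4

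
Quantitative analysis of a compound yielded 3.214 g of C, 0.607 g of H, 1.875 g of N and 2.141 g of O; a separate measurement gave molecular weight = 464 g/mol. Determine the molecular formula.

C16H36N8O8

n(C) = 3.214/12.01 = 0.2676, n(H) = 0.607/1.008 = 0.6022, n(N) = 1.875/14.01 = 0.1338, n(O) = 2.141/16.00 = 0.1338
Smallest is O at 0.1338 mol; normalising gives C 2.000, H 4.500, N 1.000, O 1.000
Scaling by 2: C 4.00, H 9.00, N 2.00, O 2.00 → C4H9N2O2
Empirical-formula mass = 117.13 g/mol
n = 464 / 117.13 = 3.96 ≈ 4
Molecular formula = (C4H9N2O2)×4 = C16H36N8O8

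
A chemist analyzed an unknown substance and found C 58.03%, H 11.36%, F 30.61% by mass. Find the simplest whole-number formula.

Assume 100 g: 58.03 g C, 11.36 g H, 30.61 g F.
Moles — C: 58.03 / 12.01 = 4.832 mol; H: 11.36 / 1.008 = 11.27 mol; F: 30.61 / 19.00 = 1.611 mol
Smallest is F at 1.611 mol; normalising gives C 2.999, H 6.995, F 1.000
≈ 3:7:1 → C3H7F

C3H7F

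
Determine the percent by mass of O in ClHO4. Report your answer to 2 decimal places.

Molar mass = 1(35.45) + 1(1.008) + 4(16.00) = 100.458 g/mol
Mass of O per mole = 4 × 16.00 = 64.000 g
% O = 64.000 / 100.458 × 100 = 63.71%

63.71%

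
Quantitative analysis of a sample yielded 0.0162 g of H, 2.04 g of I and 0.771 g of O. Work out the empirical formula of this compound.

HIO3

n(H) = 0.0162/1.008 = 0.01607, n(I) = 2.04/126.90 = 0.01608, n(O) = 0.771/16.00 = 0.04819
Ratios (÷ 0.01607): H 1.000, I 1.000, O 2.998
Ratio ≈ 1:1:3, so the empirical formula is HIO3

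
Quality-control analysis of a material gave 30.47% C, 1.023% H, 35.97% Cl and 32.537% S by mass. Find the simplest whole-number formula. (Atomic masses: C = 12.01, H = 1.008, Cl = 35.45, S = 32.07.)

Assume 100 g: 30.47 g C, 1.023 g H, 35.97 g Cl, 32.537 g S.
C: 30.47 g ÷ 12.01 g/mol = 2.537 mol
H: 1.023 g ÷ 1.008 g/mol = 1.015 mol
Cl: 35.97 g ÷ 35.45 g/mol = 1.015 mol
S: 32.537 g ÷ 32.07 g/mol = 1.015 mol
Divide by the smallest (1.015 mol S): C 2.501, H 1.000, Cl 1.000, S 1.000
Multiply by 2: C 5.00, H 2.00, Cl 2.00, S 2.00 → C5H2Cl2S2

C5H2Cl2S2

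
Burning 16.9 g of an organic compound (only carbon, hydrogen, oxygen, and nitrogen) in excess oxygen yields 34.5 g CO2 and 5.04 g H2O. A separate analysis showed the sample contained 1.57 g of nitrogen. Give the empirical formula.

C7H5NO3

mol C = 34.5 / 44.01 = 0.7839; mass C = 0.7839 × 12.01 = 9.415 g
mol H = 2 × (5.04 / 18.02) = 0.5594; mass H = 0.5594 × 1.008 = 0.5639 g
mol N = 1.57 / 14.01 = 0.1121
mass O = 16.9 − (11.55) = 5.351 g → mol O = 0.3345
Ratios (÷ 0.1121): C 6.995, H 4.992, N 1.000, O 2.985
→ C7H5NO3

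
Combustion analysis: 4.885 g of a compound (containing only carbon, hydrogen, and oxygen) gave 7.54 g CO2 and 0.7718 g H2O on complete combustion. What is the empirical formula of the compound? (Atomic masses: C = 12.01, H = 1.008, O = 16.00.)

C2HO2

mol C = 7.54 / 44.01 = 0.1713; mass C = 0.1713 × 12.01 = 2.058 g
mol H = 2 × (0.7718 / 18.02) = 0.08566; mass H = 0.08566 × 1.008 = 0.08635 g
mass O = 4.885 − (2.144) = 2.741 g → mol O = 0.1713
Ratios (÷ 0.08566): C 2.000, H 1.000, O 2.000
≈ 2:1:2 → C2HO2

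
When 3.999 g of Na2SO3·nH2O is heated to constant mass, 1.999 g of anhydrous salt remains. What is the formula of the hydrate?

Mass of water lost = 3.999 − 1.999 = 2 g → 2 / 18.02 = 0.111 mol H2O
Molar mass of Na2SO3 = 126.05 g/mol → mol Na2SO3 = 1.999 / 126.05 = 0.01586
n = 0.111 / 0.01586 = 7.00 ≈ 7 → Na2SO3·7H2O

Na2SO3·7H2O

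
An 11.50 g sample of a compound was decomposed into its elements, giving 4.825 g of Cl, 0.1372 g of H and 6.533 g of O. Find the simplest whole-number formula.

ClHO3

Cl: 4.825 g ÷ 35.45 g/mol = 0.1361 mol
H: 0.1372 g ÷ 1.008 g/mol = 0.1361 mol
O: 6.533 g ÷ 16.00 g/mol = 0.4083 mol
Divide by the smallest (0.1361 mol Cl): Cl 1.000, H 1.000, O 3.000
≈ 1:1:3 → ClHO3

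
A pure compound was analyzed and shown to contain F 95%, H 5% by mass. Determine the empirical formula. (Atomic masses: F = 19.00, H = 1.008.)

FH

Assume 100 g: 95 g F, 5 g H.
Moles — F: 95 / 19.00 = 5 mol; H: 5 / 1.008 = 4.96 mol
Ratios (÷ 4.96): F 1.008, H 1.000
Ratio ≈ 1:1, so the empirical formula is FH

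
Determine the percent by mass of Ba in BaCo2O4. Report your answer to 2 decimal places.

Molar mass = 1(137.33) + 2(58.93) + 4(16.00) = 319.190 g/mol
Mass of Ba per mole = 1 × 137.33 = 137.330 g
% Ba = 137.330 / 319.190 × 100 = 43.02%

43.02%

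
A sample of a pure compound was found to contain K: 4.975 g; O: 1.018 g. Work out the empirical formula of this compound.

n(K) = 4.975/39.10 = 0.1272, n(O) = 1.018/16.00 = 0.06363
Smallest is O at 0.06363 mol; normalising gives K 2.000, O 1.000
≈ 2:1 → K2O

K2O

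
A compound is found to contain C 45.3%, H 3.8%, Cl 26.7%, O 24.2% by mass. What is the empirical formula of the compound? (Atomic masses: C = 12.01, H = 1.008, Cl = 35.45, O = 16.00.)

Assume 100 g: 45.3 g C, 3.8 g H, 26.7 g Cl, 24.2 g O.
C: 45.3 g ÷ 12.01 g/mol = 3.772 mol
H: 3.8 g ÷ 1.008 g/mol = 3.77 mol
Cl: 26.7 g ÷ 35.45 g/mol = 0.7532 mol
O: 24.2 g ÷ 16.00 g/mol = 1.512 mol
Smallest is Cl at 0.7532 mol; normalising gives C 5.008, H 5.005, Cl 1.000, O 2.008
Ratio ≈ 5:5:1:2, so the empirical formula is C5H5ClO2

C5H5ClO2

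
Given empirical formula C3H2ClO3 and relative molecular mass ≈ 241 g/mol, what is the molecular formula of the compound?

Empirical-formula mass = 121.50 g/mol
n = 241 / 121.50 = 1.98 ≈ 2
Molecular formula = (C3H2ClO3)2 = C6H4Cl2O6

C6H4Cl2O6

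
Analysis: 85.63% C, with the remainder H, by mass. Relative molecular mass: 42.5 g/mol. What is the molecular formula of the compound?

Assume 100 g: 85.63 g C, 14.37 g H.
n(C) = 85.63/12.01 = 7.13, n(H) = 14.37/1.008 = 14.26
Divide by the smallest (7.13 mol C): C 1.000, H 1.999
≈ 1:2 → CH2
Empirical-formula mass = 14.03 g/mol
n = 42.5 / 14.03 = 3.03 ≈ 3
Molecular formula = (CH2)×3 = C3H6

C3H6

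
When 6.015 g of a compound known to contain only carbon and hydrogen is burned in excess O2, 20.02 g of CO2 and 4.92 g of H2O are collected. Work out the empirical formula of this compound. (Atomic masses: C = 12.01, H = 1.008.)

mol C = 20.02 / 44.01 = 0.4549; mass C = 0.4549 × 12.01 = 5.463 g
mol H = 2 × (4.92 / 18.02) = 0.5461; mass H = 0.5461 × 1.008 = 0.5504 g
Divide by the smallest (0.4549 mol C): C 1.000, H 1.200
×5: C 5.00, H 6.00 → C5H6

C5H6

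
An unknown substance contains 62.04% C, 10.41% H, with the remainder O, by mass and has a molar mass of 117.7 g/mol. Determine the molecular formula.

C6H12O2

Assume 100 g: 62.04 g C, 10.41 g H, 27.55 g O.
Moles — C: 62.04 / 12.01 = 5.166 mol; H: 10.41 / 1.008 = 10.33 mol; O: 27.55 / 16.00 = 1.722 mol
Smallest is O at 1.722 mol; normalising gives C 3.000, H 5.998, O 1.000
≈ 3:6:1 → C3H6O
Empirical-formula mass = 58.08 g/mol
n = 117.7 / 58.08 = 2.03 ≈ 2
Molecular formula = (C3H6O)×2 = C6H12O2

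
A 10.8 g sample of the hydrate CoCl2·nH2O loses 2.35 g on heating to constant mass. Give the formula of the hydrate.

Mass of anhydrous CoCl2 = 10.8 − 2.35 = 8.45 g
mol H2O = 2.35 / 18.02 = 0.1304
Molar mass of CoCl2 = 129.83 g/mol → mol CoCl2 = 8.45 / 129.83 = 0.06509
n = 0.1304 / 0.06509 = 2.00 ≈ 2 → CoCl2·2H2O

CoCl2·2H2O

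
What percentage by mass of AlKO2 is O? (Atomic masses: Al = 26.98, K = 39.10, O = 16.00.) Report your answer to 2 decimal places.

Molar mass = 1(26.98) + 1(39.10) + 2(16.00) = 98.080 g/mol
Mass of O per mole = 2 × 16.00 = 32.000 g
% O = 32.000 / 98.080 × 100 = 32.63%

32.63%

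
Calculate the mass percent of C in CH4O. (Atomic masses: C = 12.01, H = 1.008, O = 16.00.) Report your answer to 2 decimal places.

Molar mass = 1(12.01) + 4(1.008) + 1(16.00) = 32.042 g/mol
Mass of C per mole = 1 × 12.01 = 12.010 g
% C = 12.010 / 32.042 × 100 = 37.48%

37.48%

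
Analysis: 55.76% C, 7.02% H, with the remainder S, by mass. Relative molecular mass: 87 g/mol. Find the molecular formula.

Assume 100 g: 55.76 g C, 7.02 g H, 37.22 g S.
Moles — C: 55.76 / 12.01 = 4.643 mol; H: 7.02 / 1.008 = 6.964 mol; S: 37.22 / 32.07 = 1.161 mol
Ratios (÷ 1.161): C 4.000, H 6.001, S 1.000
→ C4H6S
Empirical-formula mass = 86.16 g/mol
n = 87 / 86.16 = 1.01 ≈ 1
Molecular formula = empirical formula = C4H6S

C4H6S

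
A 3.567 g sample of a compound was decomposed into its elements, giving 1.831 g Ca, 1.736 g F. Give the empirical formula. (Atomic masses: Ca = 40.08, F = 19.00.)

n(Ca) = 1.831/40.08 = 0.04568, n(F) = 1.736/19.00 = 0.09137
Divide by the smallest (0.04568 mol Ca): Ca 1.000, F 2.000
→ CaF2

CaF2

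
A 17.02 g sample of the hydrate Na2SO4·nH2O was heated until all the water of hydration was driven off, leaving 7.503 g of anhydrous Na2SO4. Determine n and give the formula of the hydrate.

Mass of water lost = 17.02 − 7.503 = 9.517 g → 9.517 / 18.02 = 0.5281 mol H2O
Molar mass of Na2SO4 = 142.05 g/mol → mol Na2SO4 = 7.503 / 142.05 = 0.05282
n = 0.5281 / 0.05282 = 10.00 ≈ 10 → Na2SO4·10H2O

Na2SO4·10H2O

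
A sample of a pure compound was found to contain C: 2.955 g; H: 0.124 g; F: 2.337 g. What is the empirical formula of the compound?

Moles — C: 2.955 / 12.01 = 0.246 mol; H: 0.124 / 1.008 = 0.123 mol; F: 2.337 / 19.00 = 0.123 mol
Smallest is F at 0.123 mol; normalising gives C 2.000, H 1.000, F 1.000
Ratio ≈ 2:1:1, so the empirical formula is C2HF

C2HF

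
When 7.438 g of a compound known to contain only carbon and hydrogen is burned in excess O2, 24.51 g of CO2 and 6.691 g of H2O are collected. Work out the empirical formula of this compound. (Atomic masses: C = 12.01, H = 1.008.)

C3H4

mol C = 24.51 / 44.01 = 0.5569; mass C = 0.5569 × 12.01 = 6.689 g
mol H = 2 × (6.691 / 18.02) = 0.7426; mass H = 0.7426 × 1.008 = 0.7486 g
Divide by the smallest (0.5569 mol C): C 1.000, H 1.333
Scaling by 3: C 3.00, H 4.00 → C3H4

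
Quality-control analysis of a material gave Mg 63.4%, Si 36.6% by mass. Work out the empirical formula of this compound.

Assume 100 g: 63.4 g Mg, 36.6 g Si.
Mg: 63.4 g ÷ 24.31 g/mol = 2.608 mol
Si: 36.6 g ÷ 28.09 g/mol = 1.303 mol
Ratios (÷ 1.303): Mg 2.002, Si 1.000
≈ 2:1 → Mg2Si

Mg2Si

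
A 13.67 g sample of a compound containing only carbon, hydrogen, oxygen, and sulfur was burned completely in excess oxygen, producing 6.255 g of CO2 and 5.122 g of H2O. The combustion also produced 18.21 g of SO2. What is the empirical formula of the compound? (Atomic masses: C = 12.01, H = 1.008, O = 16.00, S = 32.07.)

CH4OS2

mol C = 6.255 / 44.01 = 0.1421; mass C = 0.1421 × 12.01 = 1.707 g
mol H = 2 × (5.122 / 18.02) = 0.5685; mass H = 0.5685 × 1.008 = 0.5730 g
mol S = 18.21 / 64.07 = 0.2842; mass S = 9.115 g
mass O = 13.67 − (11.39) = 2.275 g → mol O = 0.1422
Smallest is C at 0.1421 mol; normalising gives C 1.000, H 4.000, O 1.000, S 2.000
Ratio ≈ 1:4:1:2, so the empirical formula is CH4OS2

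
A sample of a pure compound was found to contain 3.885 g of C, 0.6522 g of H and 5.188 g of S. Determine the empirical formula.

C2H4S

Moles — C: 3.885 / 12.01 = 0.3235 mol; H: 0.6522 / 1.008 = 0.647 mol; S: 5.188 / 32.07 = 0.1618 mol
Ratios (÷ 0.1618): C 2.000, H 4.000, S 1.000
→ C2H4S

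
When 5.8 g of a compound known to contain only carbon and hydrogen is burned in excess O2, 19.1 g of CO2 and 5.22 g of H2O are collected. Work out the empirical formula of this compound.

C3H4

mol C = 19.1 / 44.01 = 0.4340; mass C = 0.4340 × 12.01 = 5.212 g
mol H = 2 × (5.22 / 18.02) = 0.5794; mass H = 0.5794 × 1.008 = 0.5840 g
Smallest is C at 0.434 mol; normalising gives C 1.000, H 1.335
Multiply by 3: C 3.00, H 4.00 → C3H4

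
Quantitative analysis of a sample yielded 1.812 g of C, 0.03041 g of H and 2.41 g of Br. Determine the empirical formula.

C5HBr

Moles — C: 1.812 / 12.01 = 0.1509 mol; H: 0.03041 / 1.008 = 0.03017 mol; Br: 2.41 / 79.90 = 0.03016 mol
Smallest is Br at 0.03016 mol; normalising gives C 5.002, H 1.000, Br 1.000
Ratio ≈ 5:1:1, so the empirical formula is C5HBr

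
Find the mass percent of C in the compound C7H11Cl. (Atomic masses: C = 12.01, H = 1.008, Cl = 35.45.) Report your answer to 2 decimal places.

64.37%

Molar mass = 7(12.01) + 11(1.008) + 1(35.45) = 130.608 g/mol
Mass of C per mole = 7 × 12.01 = 84.070 g
% C = 84.070 / 130.608 × 100 = 64.37%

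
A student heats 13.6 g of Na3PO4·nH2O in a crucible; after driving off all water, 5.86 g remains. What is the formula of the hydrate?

Mass of water lost = 13.6 − 5.86 = 7.74 g → 7.74 / 18.02 = 0.4295 mol H2O
Molar mass of Na3PO4 = 163.94 g/mol → mol Na3PO4 = 5.86 / 163.94 = 0.03574
n = 0.4295 / 0.03574 = 12.02 ≈ 12 → Na3PO4·12H2O

Na3PO4·12H2O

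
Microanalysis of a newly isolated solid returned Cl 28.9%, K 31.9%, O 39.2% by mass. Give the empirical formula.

Assume 100 g: 28.9 g Cl, 31.9 g K, 39.2 g O.
n(Cl) = 28.9/35.45 = 0.8152, n(K) = 31.9/39.10 = 0.8159, n(O) = 39.2/16.00 = 2.45
Divide by the smallest (0.8152 mol Cl): Cl 1.000, K 1.001, O 3.005
Ratio ≈ 1:1:3, so the empirical formula is ClKO3

ClKO3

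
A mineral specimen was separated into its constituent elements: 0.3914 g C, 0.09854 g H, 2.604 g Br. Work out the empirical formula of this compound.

CH3Br

n(C) = 0.3914/12.01 = 0.03259, n(H) = 0.09854/1.008 = 0.09776, n(Br) = 2.604/79.90 = 0.03259
Smallest is C at 0.03259 mol; normalising gives C 1.000, H 3.000, Br 1.000
Ratio ≈ 1:3:1, so the empirical formula is CH3Br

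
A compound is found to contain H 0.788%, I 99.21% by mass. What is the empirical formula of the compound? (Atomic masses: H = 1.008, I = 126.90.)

Assume 100 g: 0.788 g H, 99.21 g I.
H: 0.788 g ÷ 1.008 g/mol = 0.7817 mol
I: 99.21 g ÷ 126.90 g/mol = 0.7818 mol
Divide by the smallest (0.7817 mol H): H 1.000, I 1.000
→ HI

HI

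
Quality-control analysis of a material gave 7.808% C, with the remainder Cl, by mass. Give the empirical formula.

Assume 100 g: 7.808 g C, 92.192 g Cl.
n(C) = 7.808/12.01 = 0.6501, n(Cl) = 92.192/35.45 = 2.601
Smallest is C at 0.6501 mol; normalising gives C 1.000, Cl 4.000
→ CCl4

CCl4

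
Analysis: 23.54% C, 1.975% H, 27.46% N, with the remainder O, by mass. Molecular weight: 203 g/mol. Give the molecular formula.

C4H4N4O6

Assume 100 g: 23.54 g C, 1.975 g H, 27.46 g N, 47.025 g O.
n(C) = 23.54/12.01 = 1.96, n(H) = 1.975/1.008 = 1.959, n(N) = 27.46/14.01 = 1.96, n(O) = 47.025/16.00 = 2.939
Ratios (÷ 1.959): C 1.000, H 1.000, N 1.000, O 1.500
Multiply by 2: C 2.00, H 2.00, N 2.00, O 3.00 → C2H2N2O3
Empirical-formula mass = 102.06 g/mol
n = 203 / 102.06 = 1.99 ≈ 2
Molecular formula = (C2H2N2O3)×2 = C4H4N4O6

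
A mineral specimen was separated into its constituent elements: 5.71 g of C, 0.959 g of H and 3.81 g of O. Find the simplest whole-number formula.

C2H4O

Moles — C: 5.71 / 12.01 = 0.4754 mol; H: 0.959 / 1.008 = 0.9514 mol; O: 3.81 / 16.00 = 0.2381 mol
Ratios (÷ 0.2381): C 1.997, H 3.995, O 1.000
≈ 2:4:1 → C2H4O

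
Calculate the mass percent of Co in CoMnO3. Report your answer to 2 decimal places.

36.41%

Molar mass = 1(58.93) + 1(54.94) + 3(16.00) = 161.870 g/mol
Mass of Co per mole = 1 × 58.93 = 58.930 g
% Co = 58.930 / 161.870 × 100 = 36.41%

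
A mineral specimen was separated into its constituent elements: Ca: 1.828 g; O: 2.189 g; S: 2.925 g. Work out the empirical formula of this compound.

CaO3S2

Ca: 1.828 g ÷ 40.08 g/mol = 0.04561 mol
O: 2.189 g ÷ 16.00 g/mol = 0.1368 mol
S: 2.925 g ÷ 32.07 g/mol = 0.09121 mol
Smallest is Ca at 0.04561 mol; normalising gives Ca 1.000, O 3.000, S 2.000
Ratio ≈ 1:3:2, so the empirical formula is CaO3S2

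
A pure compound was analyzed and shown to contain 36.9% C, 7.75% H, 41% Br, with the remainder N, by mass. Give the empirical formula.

Assume 100 g: 36.9 g C, 7.75 g H, 41 g Br, 14.35 g N.
n(C) = 36.9/12.01 = 3.072, n(H) = 7.75/1.008 = 7.688, n(Br) = 41/79.90 = 0.5131, n(N) = 14.35/14.01 = 1.024
Divide by the smallest (0.5131 mol Br): C 5.988, H 14.983, Br 1.000, N 1.996
→ C6H15BrN2

C6H15BrN2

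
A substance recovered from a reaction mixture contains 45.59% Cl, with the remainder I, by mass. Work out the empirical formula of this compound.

Cl3I

Assume 100 g: 45.59 g Cl, 54.41 g I.
n(Cl) = 45.59/35.45 = 1.286, n(I) = 54.41/126.90 = 0.4288
Divide by the smallest (0.4288 mol I): Cl 2.999, I 1.000
→ Cl3I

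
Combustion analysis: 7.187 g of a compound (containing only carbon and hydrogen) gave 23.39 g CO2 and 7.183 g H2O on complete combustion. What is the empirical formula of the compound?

mol C = 23.39 / 44.01 = 0.5315; mass C = 0.5315 × 12.01 = 6.383 g
mol H = 2 × (7.183 / 18.02) = 0.7972; mass H = 0.7972 × 1.008 = 0.8036 g
Divide by the smallest (0.5315 mol C): C 1.000, H 1.500
Multiply by 2: C 2.00, H 3.00 → C2H3

C2H3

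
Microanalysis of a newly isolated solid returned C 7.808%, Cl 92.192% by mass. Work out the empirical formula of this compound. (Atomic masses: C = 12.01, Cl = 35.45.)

CCl4

Assume 100 g: 7.808 g C, 92.192 g Cl.
C: 7.808 g ÷ 12.01 g/mol = 0.6501 mol
Cl: 92.192 g ÷ 35.45 g/mol = 2.601 mol
Ratios (÷ 0.6501): C 1.000, Cl 4.000
→ CCl4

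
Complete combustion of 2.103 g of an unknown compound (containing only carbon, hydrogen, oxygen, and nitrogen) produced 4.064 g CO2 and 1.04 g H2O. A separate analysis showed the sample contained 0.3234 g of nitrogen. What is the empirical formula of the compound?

mol C = 4.064 / 44.01 = 0.09234; mass C = 0.09234 × 12.01 = 1.109 g
mol H = 2 × (1.04 / 18.02) = 0.1154; mass H = 0.1154 × 1.008 = 0.1164 g
mol N = 0.3234 / 14.01 = 0.02308
mass O = 2.103 − (1.549) = 0.5542 g → mol O = 0.03464
Divide by the smallest (0.02308 mol N): C 4.000, H 5.000, N 1.000, O 1.501
Scaling by 2: C 8.00, H 10.00, N 2.00, O 3.00 → C8H10N2O3

C8H10N2O3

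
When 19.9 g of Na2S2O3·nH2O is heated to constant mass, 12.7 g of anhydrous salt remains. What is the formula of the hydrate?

Na2S2O3·5H2O

Mass of water lost = 19.9 − 12.7 = 7.2 g → 7.2 / 18.02 = 0.3996 mol H2O
Molar mass of Na2S2O3 = 158.12 g/mol → mol Na2S2O3 = 12.7 / 158.12 = 0.08032
n = 0.3996 / 0.08032 = 4.97 ≈ 5 → Na2S2O3·5H2O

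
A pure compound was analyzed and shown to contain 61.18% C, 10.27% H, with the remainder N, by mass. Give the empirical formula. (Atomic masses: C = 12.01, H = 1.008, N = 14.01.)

C5H10N2

Assume 100 g: 61.18 g C, 10.27 g H, 28.55 g N.
n(C) = 61.18/12.01 = 5.094, n(H) = 10.27/1.008 = 10.19, n(N) = 28.55/14.01 = 2.038
Smallest is N at 2.038 mol; normalising gives C 2.500, H 5.000, N 1.000
Multiply by 2: C 5.00, H 10.00, N 2.00 → C5H10N2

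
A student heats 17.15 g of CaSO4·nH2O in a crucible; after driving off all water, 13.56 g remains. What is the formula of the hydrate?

CaSO4·2H2O

Mass of water lost = 17.15 − 13.56 = 3.59 g → 3.59 / 18.02 = 0.1992 mol H2O
Molar mass of CaSO4 = 136.15 g/mol → mol CaSO4 = 13.56 / 136.15 = 0.0996
n = 0.1992 / 0.0996 = 2.00 ≈ 2 → CaSO4·2H2O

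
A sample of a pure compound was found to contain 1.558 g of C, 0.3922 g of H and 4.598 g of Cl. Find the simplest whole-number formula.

CH3Cl

Moles — C: 1.558 / 12.01 = 0.1297 mol; H: 0.3922 / 1.008 = 0.3891 mol; Cl: 4.598 / 35.45 = 0.1297 mol
Divide by the smallest (0.1297 mol Cl): C 1.000, H 3.000, Cl 1.000
→ CH3Cl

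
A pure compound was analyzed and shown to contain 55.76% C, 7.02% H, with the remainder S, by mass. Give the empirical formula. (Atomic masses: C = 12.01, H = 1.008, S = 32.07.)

C4H6S

Assume 100 g: 55.76 g C, 7.02 g H, 37.22 g S.
n(C) = 55.76/12.01 = 4.643, n(H) = 7.02/1.008 = 6.964, n(S) = 37.22/32.07 = 1.161
Divide by the smallest (1.161 mol S): C 4.000, H 6.001, S 1.000
Ratio ≈ 4:6:1, so the empirical formula is C4H6S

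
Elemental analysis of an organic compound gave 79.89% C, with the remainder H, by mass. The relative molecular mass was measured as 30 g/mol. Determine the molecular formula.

C2H6

Assume 100 g: 79.89 g C, 20.11 g H.
C: 79.89 g ÷ 12.01 g/mol = 6.652 mol
H: 20.11 g ÷ 1.008 g/mol = 19.95 mol
Divide by the smallest (6.652 mol C): C 1.000, H 2.999
→ CH3
Empirical-formula mass = 15.03 g/mol
n = 30 / 15.03 = 2.00 ≈ 2
Molecular formula = (CH3)×2 = C2H6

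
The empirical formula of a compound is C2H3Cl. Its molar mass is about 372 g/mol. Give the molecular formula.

C12H18Cl6

Empirical-formula mass = 62.49 g/mol
n = 372 / 62.49 = 5.95 ≈ 6
Molecular formula = (C2H3Cl)6 = C12H18Cl6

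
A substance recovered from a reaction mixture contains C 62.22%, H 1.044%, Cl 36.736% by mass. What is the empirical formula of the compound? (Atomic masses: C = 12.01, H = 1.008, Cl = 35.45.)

Assume 100 g: 62.22 g C, 1.044 g H, 36.736 g Cl.
Moles — C: 62.22 / 12.01 = 5.181 mol; H: 1.044 / 1.008 = 1.036 mol; Cl: 36.736 / 35.45 = 1.036 mol
Divide by the smallest (1.036 mol H): C 5.002, H 1.000, Cl 1.001
→ C5HCl

C5HCl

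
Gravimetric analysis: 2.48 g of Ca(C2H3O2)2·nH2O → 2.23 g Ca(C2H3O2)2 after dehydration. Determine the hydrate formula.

Mass of water lost = 2.48 − 2.23 = 0.25 g → 0.25 / 18.02 = 0.01387 mol H2O
Molar mass of Ca(C2H3O2)2 = 158.17 g/mol → mol Ca(C2H3O2)2 = 2.23 / 158.17 = 0.0141
n = 0.01387 / 0.0141 = 0.98 ≈ 1 → Ca(C2H3O2)2·H2O

Ca(C2H3O2)2·H2O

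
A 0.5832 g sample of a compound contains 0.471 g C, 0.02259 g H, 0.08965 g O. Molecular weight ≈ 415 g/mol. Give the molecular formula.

C28H16O4

C: 0.471 g ÷ 12.01 g/mol = 0.03922 mol
H: 0.02259 g ÷ 1.008 g/mol = 0.02241 mol
O: 0.08965 g ÷ 16.00 g/mol = 0.005603 mol
Smallest is O at 0.005603 mol; normalising gives C 6.999, H 4.000, O 1.000
≈ 7:4:1 → C7H4O
Empirical-formula mass = 104.10 g/mol
n = 415 / 104.10 = 3.99 ≈ 4
Molecular formula = (C7H4O)×4 = C28H16O4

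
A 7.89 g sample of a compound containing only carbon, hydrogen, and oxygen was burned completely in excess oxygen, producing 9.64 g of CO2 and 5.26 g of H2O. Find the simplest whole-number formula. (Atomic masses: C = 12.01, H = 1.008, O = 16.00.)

mol C = 9.64 / 44.01 = 0.2190; mass C = 0.2190 × 12.01 = 2.631 g
mol H = 2 × (5.26 / 18.02) = 0.5838; mass H = 0.5838 × 1.008 = 0.5885 g
mass O = 7.89 − (3.219) = 4.671 g → mol O = 0.2919
Divide by the smallest (0.219 mol C): C 1.000, H 2.665, O 1.333
×3: C 3.00, H 8.00, O 4.00 → C3H8O4

C3H8O4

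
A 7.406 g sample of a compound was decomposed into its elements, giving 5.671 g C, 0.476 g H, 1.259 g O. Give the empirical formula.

C: 5.671 g ÷ 12.01 g/mol = 0.4722 mol
H: 0.476 g ÷ 1.008 g/mol = 0.4722 mol
O: 1.259 g ÷ 16.00 g/mol = 0.07869 mol
Smallest is O at 0.07869 mol; normalising gives C 6.001, H 6.001, O 1.000
≈ 6:6:1 → C6H6O

C6H6O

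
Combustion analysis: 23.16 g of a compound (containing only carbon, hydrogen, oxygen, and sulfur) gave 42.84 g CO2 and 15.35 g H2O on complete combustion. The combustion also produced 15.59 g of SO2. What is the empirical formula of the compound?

C8H14OS2

mol C = 42.84 / 44.01 = 0.9734; mass C = 0.9734 × 12.01 = 11.69 g
mol H = 2 × (15.35 / 18.02) = 1.704; mass H = 1.704 × 1.008 = 1.717 g
mol S = 15.59 / 64.07 = 0.2433; mass S = 7.804 g
mass O = 23.16 − (21.21) = 1.948 g → mol O = 0.1218
Divide by the smallest (0.1218 mol O): C 7.993, H 13.990, O 1.000, S 1.998
→ C8H14OS2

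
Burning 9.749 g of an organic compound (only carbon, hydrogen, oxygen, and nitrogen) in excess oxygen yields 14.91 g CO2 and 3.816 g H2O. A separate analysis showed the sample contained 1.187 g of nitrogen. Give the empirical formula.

C4H5NO3

mol C = 14.91 / 44.01 = 0.3388; mass C = 0.3388 × 12.01 = 4.069 g
mol H = 2 × (3.816 / 18.02) = 0.4235; mass H = 0.4235 × 1.008 = 0.4269 g
mol N = 1.187 / 14.01 = 0.08473
mass O = 9.749 − (5.683) = 4.066 g → mol O = 0.2541
Divide by the smallest (0.08473 mol N): C 3.999, H 4.999, N 1.000, O 3.000
Ratio ≈ 4:5:1:3, so the empirical formula is C4H5NO3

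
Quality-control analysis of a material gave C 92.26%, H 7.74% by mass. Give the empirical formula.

CH

Assume 100 g: 92.26 g C, 7.74 g H.
Moles — C: 92.26 / 12.01 = 7.682 mol; H: 7.74 / 1.008 = 7.679 mol
Smallest is H at 7.679 mol; normalising gives C 1.000, H 1.000
Ratio ≈ 1:1, so the empirical formula is CH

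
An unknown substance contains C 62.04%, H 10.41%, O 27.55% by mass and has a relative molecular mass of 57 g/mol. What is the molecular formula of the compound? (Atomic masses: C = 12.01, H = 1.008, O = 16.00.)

C3H6O

Assume 100 g: 62.04 g C, 10.41 g H, 27.55 g O.
n(C) = 62.04/12.01 = 5.166, n(H) = 10.41/1.008 = 10.33, n(O) = 27.55/16.00 = 1.722
Ratios (÷ 1.722): C 3.000, H 5.998, O 1.000
→ C3H6O
Empirical-formula mass = 58.08 g/mol
n = 57 / 58.08 = 0.98 ≈ 1
Molecular formula = empirical formula = C3H6O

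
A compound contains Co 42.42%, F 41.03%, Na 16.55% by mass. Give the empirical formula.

Assume 100 g: 42.42 g Co, 41.03 g F, 16.55 g Na.
Co: 42.42 g ÷ 58.93 g/mol = 0.7198 mol
F: 41.03 g ÷ 19.00 g/mol = 2.159 mol
Na: 16.55 g ÷ 22.99 g/mol = 0.7199 mol
Ratios (÷ 0.7198): Co 1.000, F 3.000, Na 1.000
→ CoF3Na

CoF3Na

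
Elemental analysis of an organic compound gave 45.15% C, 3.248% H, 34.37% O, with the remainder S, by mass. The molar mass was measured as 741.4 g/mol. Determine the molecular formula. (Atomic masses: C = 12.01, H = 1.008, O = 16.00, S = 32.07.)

Assume 100 g: 45.15 g C, 3.248 g H, 34.37 g O, 17.232 g S.
n(C) = 45.15/12.01 = 3.759, n(H) = 3.248/1.008 = 3.222, n(O) = 34.37/16.00 = 2.148, n(S) = 17.232/32.07 = 0.5373
Ratios (÷ 0.5373): C 6.996, H 5.997, O 3.998, S 1.000
→ C7H6O4S
Empirical-formula mass = 186.19 g/mol
n = 741.4 / 186.19 = 3.98 ≈ 4
Molecular formula = (C7H6O4S)×4 = C28H24O16S4

C28H24O16S4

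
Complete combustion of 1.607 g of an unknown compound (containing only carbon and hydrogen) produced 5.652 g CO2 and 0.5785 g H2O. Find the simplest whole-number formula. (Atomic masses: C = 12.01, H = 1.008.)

C2H

mol C = 5.652 / 44.01 = 0.1284; mass C = 0.1284 × 12.01 = 1.542 g
mol H = 2 × (0.5785 / 18.02) = 0.06421; mass H = 0.06421 × 1.008 = 0.06472 g
Smallest is H at 0.06421 mol; normalising gives C 2.000, H 1.000
Ratio ≈ 2:1, so the empirical formula is C2H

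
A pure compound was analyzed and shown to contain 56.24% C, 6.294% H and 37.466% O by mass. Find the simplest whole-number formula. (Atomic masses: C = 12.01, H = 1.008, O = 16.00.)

C6H8O3

Assume 100 g: 56.24 g C, 6.294 g H, 37.466 g O.
Moles — C: 56.24 / 12.01 = 4.683 mol; H: 6.294 / 1.008 = 6.244 mol; O: 37.466 / 16.00 = 2.342 mol
Smallest is O at 2.342 mol; normalising gives C 2.000, H 2.667, O 1.000
×3: C 6.00, H 8.00, O 3.00 → C6H8O3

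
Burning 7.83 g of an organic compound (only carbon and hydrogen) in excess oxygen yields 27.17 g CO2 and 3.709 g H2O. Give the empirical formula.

C3H2

mol C = 27.17 / 44.01 = 0.6174; mass C = 0.6174 × 12.01 = 7.414 g
mol H = 2 × (3.709 / 18.02) = 0.4117; mass H = 0.4117 × 1.008 = 0.4149 g
Divide by the smallest (0.4117 mol H): C 1.500, H 1.000
Scaling by 2: C 3.00, H 2.00 → C3H2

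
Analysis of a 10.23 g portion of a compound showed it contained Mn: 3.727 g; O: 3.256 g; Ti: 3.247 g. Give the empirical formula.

MnO3Ti

Mn: 3.727 g ÷ 54.94 g/mol = 0.06784 mol
O: 3.256 g ÷ 16.00 g/mol = 0.2035 mol
Ti: 3.247 g ÷ 47.87 g/mol = 0.06783 mol
Ratios (÷ 0.06783): Mn 1.000, O 3.000, Ti 1.000
→ MnO3Ti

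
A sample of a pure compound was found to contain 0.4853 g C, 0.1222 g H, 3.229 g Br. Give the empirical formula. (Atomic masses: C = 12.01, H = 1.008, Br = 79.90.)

CH3Br

Moles — C: 0.4853 / 12.01 = 0.04041 mol; H: 0.1222 / 1.008 = 0.1212 mol; Br: 3.229 / 79.90 = 0.04041 mol
Ratios (÷ 0.04041): C 1.000, H 3.000, Br 1.000
→ CH3Br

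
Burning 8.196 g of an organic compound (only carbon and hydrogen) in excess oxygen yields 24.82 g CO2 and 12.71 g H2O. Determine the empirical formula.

C2H5

mol C = 24.82 / 44.01 = 0.5640; mass C = 0.5640 × 12.01 = 6.773 g
mol H = 2 × (12.71 / 18.02) = 1.411; mass H = 1.411 × 1.008 = 1.422 g
Divide by the smallest (0.564 mol C): C 1.000, H 2.501
×2: C 2.00, H 5.00 → C2H5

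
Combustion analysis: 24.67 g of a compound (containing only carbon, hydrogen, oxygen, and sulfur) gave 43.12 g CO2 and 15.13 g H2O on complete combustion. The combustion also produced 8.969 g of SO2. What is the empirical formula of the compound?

C7H12O3S

mol C = 43.12 / 44.01 = 0.9798; mass C = 0.9798 × 12.01 = 11.77 g
mol H = 2 × (15.13 / 18.02) = 1.679; mass H = 1.679 × 1.008 = 1.693 g
mol S = 8.969 / 64.07 = 0.1400; mass S = 4.489 g
mass O = 24.67 − (17.95) = 6.721 g → mol O = 0.4200
Divide by the smallest (0.14 mol S): C 6.999, H 11.996, O 3.001, S 1.000
Ratio ≈ 7:12:3:1, so the empirical formula is C7H12O3S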